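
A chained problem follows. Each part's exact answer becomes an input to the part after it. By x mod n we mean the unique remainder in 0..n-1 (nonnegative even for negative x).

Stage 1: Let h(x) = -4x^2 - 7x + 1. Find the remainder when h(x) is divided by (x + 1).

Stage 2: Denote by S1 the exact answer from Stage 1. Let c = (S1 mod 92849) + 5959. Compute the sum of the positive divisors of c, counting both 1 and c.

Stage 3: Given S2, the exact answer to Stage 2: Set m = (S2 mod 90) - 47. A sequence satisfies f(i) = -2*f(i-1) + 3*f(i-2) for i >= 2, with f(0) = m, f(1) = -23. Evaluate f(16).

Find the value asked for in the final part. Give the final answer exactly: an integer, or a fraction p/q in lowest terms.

-258280367

Stage 1: remainder = value at the root: -4*(-1)^2 - 7*(-1)^1 + 1 = (-4) + (7) + (1) = 4; answer 4
Stage 2: S1 = 4; c = 5963; 5963 = 67 * 89; sigma = (1 + 67) * (1 + 89) = 68 * 90 = 6120; answer 6120
Stage 3: S2 = 6120; m = -47; f(2) = -2*(-23) + 3*(-47) = -95; iterating: f(2)=-95, f(3)=121, f(4)=-527, f(5)=1417, f(6)=-4415, f(7)=13081, f(8)=-39407, f(9)=118057, f(10)=-354335, f(11)=1062841, f(12)=-3188687, f(13)=9565897, f(14)=-28697855, f(15)=86093401, f(16)=-258280367; answer -258280367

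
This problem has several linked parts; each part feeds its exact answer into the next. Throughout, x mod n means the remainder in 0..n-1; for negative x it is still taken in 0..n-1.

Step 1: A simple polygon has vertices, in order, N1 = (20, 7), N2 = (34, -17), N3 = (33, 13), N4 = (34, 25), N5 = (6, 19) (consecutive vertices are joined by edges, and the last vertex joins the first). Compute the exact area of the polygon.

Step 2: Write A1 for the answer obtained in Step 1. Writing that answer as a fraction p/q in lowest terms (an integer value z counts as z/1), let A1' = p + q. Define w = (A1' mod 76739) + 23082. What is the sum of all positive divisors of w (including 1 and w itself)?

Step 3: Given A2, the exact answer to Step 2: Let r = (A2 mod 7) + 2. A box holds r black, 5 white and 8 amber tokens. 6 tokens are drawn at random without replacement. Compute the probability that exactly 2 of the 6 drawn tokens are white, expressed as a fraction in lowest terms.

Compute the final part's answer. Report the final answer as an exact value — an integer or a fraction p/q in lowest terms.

Step 1: cross terms: (20*-17 - 34*7)=-578, (34*13 - 33*-17)=1003, (33*25 - 34*13)=383, (34*19 - 6*25)=496, (6*7 - 20*19)=-338; twice the area = |966| = 966; area = 483; answer 483
Step 2: A1 = 483; threaded value p + q = 484; w = 23566; 23566 = 2 * 11783; sigma = (1 + 2) * (1 + 11783) = 3 * 11784 = 35352; answer 35352
Step 3: A2 = 35352; r = 4; total draws C(17,6) = 12376; favorable C(5,2)*C(12,4) = 4950; P = 2475/6188; answer 2475/6188

2475/6188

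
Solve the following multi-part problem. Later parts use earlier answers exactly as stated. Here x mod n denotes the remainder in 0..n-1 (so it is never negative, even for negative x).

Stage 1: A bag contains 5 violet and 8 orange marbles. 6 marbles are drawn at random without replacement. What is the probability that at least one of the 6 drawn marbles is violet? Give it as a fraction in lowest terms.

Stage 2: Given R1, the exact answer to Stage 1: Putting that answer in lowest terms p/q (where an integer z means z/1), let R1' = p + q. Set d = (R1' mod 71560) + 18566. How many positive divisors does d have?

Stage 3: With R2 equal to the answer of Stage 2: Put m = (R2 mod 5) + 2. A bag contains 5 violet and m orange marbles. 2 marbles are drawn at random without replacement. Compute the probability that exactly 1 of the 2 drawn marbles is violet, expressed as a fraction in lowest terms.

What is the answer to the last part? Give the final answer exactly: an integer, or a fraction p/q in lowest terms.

Stage 1: total draws C(13,6) = 1716; complement C(8,6) = 28; favorable 1716 - 28 = 1688; P = 422/429; answer 422/429
Stage 2: R1 = 422/429; threaded value p + q = 851; d = 19417; 19417 is prime, so its only divisors are 1 and 19417; count = 2; answer 2
Stage 3: R2 = 2; m = 4; total draws C(9,2) = 36; favorable C(5,1)*C(4,1) = 20; P = 5/9; answer 5/9

5/9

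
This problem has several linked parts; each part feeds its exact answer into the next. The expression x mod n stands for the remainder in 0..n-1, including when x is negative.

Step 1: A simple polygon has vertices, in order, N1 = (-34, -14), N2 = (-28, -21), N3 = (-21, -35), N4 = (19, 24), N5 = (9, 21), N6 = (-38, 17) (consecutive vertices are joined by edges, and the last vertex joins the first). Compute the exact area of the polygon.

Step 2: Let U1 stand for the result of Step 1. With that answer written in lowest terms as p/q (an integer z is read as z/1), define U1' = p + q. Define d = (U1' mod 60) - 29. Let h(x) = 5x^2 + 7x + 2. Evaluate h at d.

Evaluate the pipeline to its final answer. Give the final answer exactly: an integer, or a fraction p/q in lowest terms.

Step 1: cross terms: (-34*-21 - -28*-14)=322, (-28*-35 - -21*-21)=539, (-21*24 - 19*-35)=161, (19*21 - 9*24)=183, (9*17 - -38*21)=951, (-38*-14 - -34*17)=1110; twice the area = |3266| = 3266; area = 1633; answer 1633
Step 2: U1 = 1633; threaded value p + q = 1634; d = -15; 5*(-15)^2 + 7*(-15)^1 + 2 = (1125) + (-105) + (2) = 1022; answer 1022

1022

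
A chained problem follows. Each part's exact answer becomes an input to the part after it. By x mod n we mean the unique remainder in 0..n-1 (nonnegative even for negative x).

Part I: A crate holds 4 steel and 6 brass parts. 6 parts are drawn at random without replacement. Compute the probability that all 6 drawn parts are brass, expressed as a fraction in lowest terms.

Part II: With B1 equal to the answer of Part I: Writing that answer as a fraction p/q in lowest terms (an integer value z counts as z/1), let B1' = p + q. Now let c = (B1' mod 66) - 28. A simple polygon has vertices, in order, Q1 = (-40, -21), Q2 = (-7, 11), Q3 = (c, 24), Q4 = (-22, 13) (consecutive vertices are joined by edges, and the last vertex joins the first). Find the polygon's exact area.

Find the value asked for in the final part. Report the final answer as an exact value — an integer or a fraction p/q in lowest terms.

725/2

Part I: total draws C(10,6) = 210; favorable C(6,6) = 1; P = 1/210; answer 1/210
Part II: B1 = 1/210; threaded value p + q = 211; c = -15; cross terms: (-40*11 - -7*-21)=-587, (-7*24 - -15*11)=-3, (-15*13 - -22*24)=333, (-22*-21 - -40*13)=982; twice the area = |725| = 725; area = 725/2; answer 725/2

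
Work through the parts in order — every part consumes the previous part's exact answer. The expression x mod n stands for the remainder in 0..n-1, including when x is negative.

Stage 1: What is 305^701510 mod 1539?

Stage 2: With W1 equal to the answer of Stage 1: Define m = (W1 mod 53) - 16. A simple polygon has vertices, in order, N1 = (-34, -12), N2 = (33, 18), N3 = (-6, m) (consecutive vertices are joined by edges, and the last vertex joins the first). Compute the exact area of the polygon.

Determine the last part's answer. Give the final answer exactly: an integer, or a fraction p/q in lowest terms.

Stage 1: squarings mod 1539: 305^1=305, 305^2=685, 305^4=1369, 305^8=1198, 305^16=856, 305^32=172, 305^64=343, 305^128=685, 305^256=1369, 305^512=1198, 305^1024=856, 305^2048=172, 305^4096=343, 305^8192=685, 305^16384=1369, 305^32768=1198, 305^65536=856, 305^131072=172, 305^262144=343, 305^524288=685; 305^701510 = 305^2 * 305^4 * 305^64 * 305^1024 * 305^4096 * 305^8192 * 305^32768 * 305^131072 * 305^524288 = 172 (mod 1539); answer 172
Stage 2: W1 = 172; m = -3; cross terms: (-34*18 - 33*-12)=-216, (33*-3 - -6*18)=9, (-6*-12 - -34*-3)=-30; twice the area = |-237| = 237; area = 237/2; answer 237/2

237/2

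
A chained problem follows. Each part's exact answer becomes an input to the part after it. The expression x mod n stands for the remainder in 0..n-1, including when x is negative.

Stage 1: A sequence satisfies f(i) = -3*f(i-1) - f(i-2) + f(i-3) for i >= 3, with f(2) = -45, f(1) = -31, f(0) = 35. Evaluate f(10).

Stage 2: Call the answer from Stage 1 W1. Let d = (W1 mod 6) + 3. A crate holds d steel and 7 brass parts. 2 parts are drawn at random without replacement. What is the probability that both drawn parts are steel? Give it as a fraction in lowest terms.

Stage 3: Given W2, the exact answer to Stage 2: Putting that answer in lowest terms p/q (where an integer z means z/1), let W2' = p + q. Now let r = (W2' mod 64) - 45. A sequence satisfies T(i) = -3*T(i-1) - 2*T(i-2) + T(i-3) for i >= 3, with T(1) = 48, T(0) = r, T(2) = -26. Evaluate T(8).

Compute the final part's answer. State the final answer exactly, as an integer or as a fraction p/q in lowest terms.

4144

Stage 1: f(3) = -3*(-45) - 1*(-31) + 1*(35) = 201; iterating: f(3)=201, f(4)=-589, f(5)=1521, f(6)=-3773, f(7)=9209, f(8)=-22333, f(9)=54017, f(10)=-130509; answer -130509
Stage 2: W1 = -130509; d = 6; total draws C(13,2) = 78; favorable C(6,2) = 15; P = 5/26; answer 5/26
Stage 3: W2 = 5/26; threaded value p + q = 31; r = -14; T(3) = -3*(-26) - 2*(48) + 1*(-14) = -32; iterating: T(3)=-32, T(4)=196, T(5)=-550, T(6)=1226, T(7)=-2382, T(8)=4144; answer 4144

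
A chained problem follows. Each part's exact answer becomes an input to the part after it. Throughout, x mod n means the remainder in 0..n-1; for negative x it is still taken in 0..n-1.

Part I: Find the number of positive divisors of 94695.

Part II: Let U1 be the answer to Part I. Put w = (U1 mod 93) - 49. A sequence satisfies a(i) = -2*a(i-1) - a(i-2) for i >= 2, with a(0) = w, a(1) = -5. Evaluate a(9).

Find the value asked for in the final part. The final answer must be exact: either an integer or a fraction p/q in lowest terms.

-309

Part I: 94695 = 3 * 5 * 59 * 107; number of divisors = (1+1) * (1+1) * (1+1) * (1+1) = 16; answer 16
Part II: U1 = 16; w = -33; a(2) = -2*(-5) - 1*(-33) = 43; iterating: a(2)=43, a(3)=-81, a(4)=119, a(5)=-157, a(6)=195, a(7)=-233, a(8)=271, a(9)=-309; answer -309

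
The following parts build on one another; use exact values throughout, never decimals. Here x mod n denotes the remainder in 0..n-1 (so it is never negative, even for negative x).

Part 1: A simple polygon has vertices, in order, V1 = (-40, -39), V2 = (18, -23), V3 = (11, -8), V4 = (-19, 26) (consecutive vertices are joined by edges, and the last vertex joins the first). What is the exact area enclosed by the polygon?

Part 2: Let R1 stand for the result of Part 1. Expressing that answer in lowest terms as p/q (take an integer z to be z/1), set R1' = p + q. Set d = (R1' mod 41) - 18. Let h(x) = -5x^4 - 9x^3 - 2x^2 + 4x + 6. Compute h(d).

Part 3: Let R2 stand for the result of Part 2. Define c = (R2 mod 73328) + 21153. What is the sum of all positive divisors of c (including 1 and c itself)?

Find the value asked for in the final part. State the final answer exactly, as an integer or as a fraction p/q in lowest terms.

Part 1: cross terms: (-40*-23 - 18*-39)=1622, (18*-8 - 11*-23)=109, (11*26 - -19*-8)=134, (-19*-39 - -40*26)=1781; twice the area = |3646| = 3646; area = 1823; answer 1823
Part 2: R1 = 1823; threaded value p + q = 1824; d = 2; -5*(2)^4 - 9*(2)^3 - 2*(2)^2 + 4*(2)^1 + 6 = (-80) + (-72) + (-8) + (8) + (6) = -146; answer -146
Part 3: R2 = -146; c = 94335; 94335 = 3 * 5 * 19 * 331; sigma = (1 + 3) * (1 + 5) * (1 + 19) * (1 + 331) = 4 * 6 * 20 * 332 = 159360; answer 159360

159360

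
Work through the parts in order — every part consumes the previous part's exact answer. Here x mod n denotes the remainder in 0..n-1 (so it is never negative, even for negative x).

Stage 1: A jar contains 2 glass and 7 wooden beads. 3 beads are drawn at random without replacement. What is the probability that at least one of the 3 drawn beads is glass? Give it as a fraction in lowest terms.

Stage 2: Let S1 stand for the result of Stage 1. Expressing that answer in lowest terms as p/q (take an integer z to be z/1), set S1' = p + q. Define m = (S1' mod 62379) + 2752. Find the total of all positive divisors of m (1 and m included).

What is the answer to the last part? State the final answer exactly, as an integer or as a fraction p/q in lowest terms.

Stage 1: total draws C(9,3) = 84; complement C(7,3) = 35; favorable 84 - 35 = 49; P = 7/12; answer 7/12
Stage 2: S1 = 7/12; threaded value p + q = 19; m = 2771; 2771 = 17 * 163; sigma = (1 + 17) * (1 + 163) = 18 * 164 = 2952; answer 2952

2952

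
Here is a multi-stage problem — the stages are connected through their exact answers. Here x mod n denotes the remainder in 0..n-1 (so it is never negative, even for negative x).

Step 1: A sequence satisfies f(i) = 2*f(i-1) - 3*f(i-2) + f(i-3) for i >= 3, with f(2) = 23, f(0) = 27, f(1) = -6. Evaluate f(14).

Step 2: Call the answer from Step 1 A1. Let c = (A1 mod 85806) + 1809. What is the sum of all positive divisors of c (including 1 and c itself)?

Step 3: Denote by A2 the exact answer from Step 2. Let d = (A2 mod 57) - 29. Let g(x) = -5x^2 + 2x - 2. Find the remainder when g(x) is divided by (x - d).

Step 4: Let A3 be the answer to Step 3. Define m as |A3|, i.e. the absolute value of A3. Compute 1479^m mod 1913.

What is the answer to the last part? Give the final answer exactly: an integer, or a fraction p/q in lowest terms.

919

Step 1: f(3) = 2*(23) - 3*(-6) + 1*(27) = 91; iterating: f(3)=91, f(4)=107, f(5)=-36, f(6)=-302, f(7)=-389, f(8)=92, f(9)=1049, f(10)=1433, f(11)=-189, f(12)=-3628, f(13)=-5256, f(14)=183; answer 183
Step 2: A1 = 183; c = 1992; 1992 = 2^3 * 3 * 83; sigma = (1 + 2 + 4 + 8) * (1 + 3) * (1 + 83) = 15 * 4 * 84 = 5040; answer 5040
Step 3: A2 = 5040; d = -5; remainder = value at the root: -5*(-5)^2 + 2*(-5)^1 - 2 = (-125) + (-10) + (-2) = -137; answer -137
Step 4: A3 = -137; m = 137; squarings mod 1913: 1479^1=1479, 1479^2=882, 1479^4=1246, 1479^8=1073, 1479^16=1616, 1479^32=211, 1479^64=522, 1479^128=838; 1479^137 = 1479^1 * 1479^8 * 1479^128 = 919 (mod 1913); answer 919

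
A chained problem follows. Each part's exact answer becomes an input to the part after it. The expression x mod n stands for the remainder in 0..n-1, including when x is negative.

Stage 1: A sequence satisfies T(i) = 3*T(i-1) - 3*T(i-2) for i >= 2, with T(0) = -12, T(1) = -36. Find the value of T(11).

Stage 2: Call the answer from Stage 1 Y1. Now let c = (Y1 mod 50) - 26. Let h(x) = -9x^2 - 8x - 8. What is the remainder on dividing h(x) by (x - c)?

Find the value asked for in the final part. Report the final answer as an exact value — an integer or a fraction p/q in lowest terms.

-5884

Stage 1: T(2) = 3*(-36) - 3*(-12) = -72; iterating: T(2)=-72, T(3)=-108, T(4)=-108, T(5)=0, T(6)=324, T(7)=972, T(8)=1944, T(9)=2916, T(10)=2916, T(11)=0; answer 0
Stage 2: Y1 = 0; c = -26; remainder = value at the root: -9*(-26)^2 - 8*(-26)^1 - 8 = (-6084) + (208) + (-8) = -5884; answer -5884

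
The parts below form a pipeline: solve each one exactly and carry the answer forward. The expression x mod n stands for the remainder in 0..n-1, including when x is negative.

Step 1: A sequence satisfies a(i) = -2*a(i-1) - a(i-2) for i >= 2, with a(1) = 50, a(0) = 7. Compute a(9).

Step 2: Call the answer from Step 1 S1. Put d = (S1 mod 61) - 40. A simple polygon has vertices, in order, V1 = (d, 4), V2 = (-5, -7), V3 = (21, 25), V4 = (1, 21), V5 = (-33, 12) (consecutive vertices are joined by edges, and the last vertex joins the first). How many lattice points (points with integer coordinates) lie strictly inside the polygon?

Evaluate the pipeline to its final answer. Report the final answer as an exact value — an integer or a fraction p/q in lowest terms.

Step 1: a(2) = -2*(50) - 1*(7) = -107; iterating: a(2)=-107, a(3)=164, a(4)=-221, a(5)=278, a(6)=-335, a(7)=392, a(8)=-449, a(9)=506; answer 506
Step 2: S1 = 506; d = -22; cross terms: (-22*-7 - -5*4)=174, (-5*25 - 21*-7)=22, (21*21 - 1*25)=416, (1*12 - -33*21)=705, (-33*4 - -22*12)=132; twice the area = |1449| = 1449; area = 1449/2; boundary points = 1 + 2 + 4 + 1 + 1 = 9; strictly interior points = area - boundary/2 + 1 = 721; answer 721

721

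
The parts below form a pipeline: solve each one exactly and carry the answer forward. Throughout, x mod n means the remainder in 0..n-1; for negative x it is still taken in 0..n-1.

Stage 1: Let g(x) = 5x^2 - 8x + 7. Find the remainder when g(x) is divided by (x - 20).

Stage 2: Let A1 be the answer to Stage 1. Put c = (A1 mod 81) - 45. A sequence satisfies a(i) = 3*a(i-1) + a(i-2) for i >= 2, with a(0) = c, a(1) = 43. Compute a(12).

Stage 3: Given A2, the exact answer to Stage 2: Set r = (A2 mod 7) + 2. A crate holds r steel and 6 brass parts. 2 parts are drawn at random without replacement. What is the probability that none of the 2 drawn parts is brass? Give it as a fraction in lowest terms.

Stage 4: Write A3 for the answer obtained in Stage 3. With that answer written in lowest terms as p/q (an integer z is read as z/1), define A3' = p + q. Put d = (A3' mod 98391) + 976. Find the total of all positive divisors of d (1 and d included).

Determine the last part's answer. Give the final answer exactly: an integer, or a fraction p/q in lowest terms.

Stage 1: remainder = value at the root: 5*(20)^2 - 8*(20)^1 + 7 = (2000) + (-160) + (7) = 1847; answer 1847
Stage 2: A1 = 1847; c = 20; a(2) = 3*(43) + 1*(20) = 149; iterating: a(2)=149, a(3)=490, a(4)=1619, a(5)=5347, a(6)=17660, a(7)=58327, a(8)=192641, a(9)=636250, a(10)=2101391, a(11)=6940423, a(12)=22922660; answer 22922660
Stage 3: A2 = 22922660; r = 7; total draws C(13,2) = 78; favorable C(7,2) = 21; P = 7/26; answer 7/26
Stage 4: A3 = 7/26; threaded value p + q = 33; d = 1009; 1009 is prime, so its only divisors are 1 and 1009; sigma = 1 + 1009 = 1010; answer 1010

1010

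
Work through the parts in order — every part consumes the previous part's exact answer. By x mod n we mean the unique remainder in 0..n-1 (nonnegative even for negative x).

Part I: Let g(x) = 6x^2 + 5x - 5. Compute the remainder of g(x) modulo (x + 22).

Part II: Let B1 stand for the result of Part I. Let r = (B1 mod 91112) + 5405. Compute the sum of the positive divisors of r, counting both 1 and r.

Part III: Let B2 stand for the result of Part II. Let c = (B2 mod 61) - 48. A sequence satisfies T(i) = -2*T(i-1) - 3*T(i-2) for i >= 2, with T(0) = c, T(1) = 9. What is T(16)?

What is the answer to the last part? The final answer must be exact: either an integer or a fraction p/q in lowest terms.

251022

Part I: remainder = value at the root: 6*(-22)^2 + 5*(-22)^1 - 5 = (2904) + (-110) + (-5) = 2789; answer 2789
Part II: B1 = 2789; r = 8194; 8194 = 2 * 17 * 241; sigma = (1 + 2) * (1 + 17) * (1 + 241) = 3 * 18 * 242 = 13068; answer 13068
Part III: B2 = 13068; c = -34; T(2) = -2*(9) - 3*(-34) = 84; iterating: T(2)=84, T(3)=-195, T(4)=138, T(5)=309, T(6)=-1032, T(7)=1137, T(8)=822, T(9)=-5055, T(10)=7644, T(11)=-123, T(12)=-22686, T(13)=45741, T(14)=-23424, T(15)=-90375, T(16)=251022; answer 251022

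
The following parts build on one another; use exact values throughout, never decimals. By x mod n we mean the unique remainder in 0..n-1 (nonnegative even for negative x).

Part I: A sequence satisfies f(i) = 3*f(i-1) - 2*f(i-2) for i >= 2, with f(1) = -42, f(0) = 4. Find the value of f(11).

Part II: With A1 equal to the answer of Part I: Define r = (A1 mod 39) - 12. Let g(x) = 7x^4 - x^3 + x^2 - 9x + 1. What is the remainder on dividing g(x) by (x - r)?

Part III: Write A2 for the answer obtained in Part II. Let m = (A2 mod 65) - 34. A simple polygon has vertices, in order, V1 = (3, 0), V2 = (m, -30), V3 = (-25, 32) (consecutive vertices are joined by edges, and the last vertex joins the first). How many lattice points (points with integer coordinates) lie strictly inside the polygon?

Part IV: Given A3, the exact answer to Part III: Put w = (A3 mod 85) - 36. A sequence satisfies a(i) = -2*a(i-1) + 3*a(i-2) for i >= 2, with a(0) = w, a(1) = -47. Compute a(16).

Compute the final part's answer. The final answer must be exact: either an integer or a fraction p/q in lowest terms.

1022359648

Part I: f(2) = 3*(-42) - 2*(4) = -134; iterating: f(2)=-134, f(3)=-318, f(4)=-686, f(5)=-1422, f(6)=-2894, f(7)=-5838, f(8)=-11726, f(9)=-23502, f(10)=-47054, f(11)=-94158; answer -94158
Part II: A1 = -94158; r = 15; remainder = value at the root: 7*(15)^4 - 1*(15)^3 + 1*(15)^2 - 9*(15)^1 + 1 = (354375) + (-3375) + (225) + (-135) + (1) = 351091; answer 351091
Part III: A2 = 351091; m = -8; cross terms: (3*-30 - -8*0)=-90, (-8*32 - -25*-30)=-1006, (-25*0 - 3*32)=-96; twice the area = |-1192| = 1192; area = 596; boundary points = 1 + 1 + 4 = 6; strictly interior points = area - boundary/2 + 1 = 594; answer 594
Part IV: A3 = 594; w = 48; a(2) = -2*(-47) + 3*(48) = 238; iterating: a(2)=238, a(3)=-617, a(4)=1948, a(5)=-5747, a(6)=17338, a(7)=-51917, a(8)=155848, a(9)=-467447, a(10)=1402438, a(11)=-4207217, a(12)=12621748, a(13)=-37865147, a(14)=113595538, a(15)=-340786517, a(16)=1022359648; answer 1022359648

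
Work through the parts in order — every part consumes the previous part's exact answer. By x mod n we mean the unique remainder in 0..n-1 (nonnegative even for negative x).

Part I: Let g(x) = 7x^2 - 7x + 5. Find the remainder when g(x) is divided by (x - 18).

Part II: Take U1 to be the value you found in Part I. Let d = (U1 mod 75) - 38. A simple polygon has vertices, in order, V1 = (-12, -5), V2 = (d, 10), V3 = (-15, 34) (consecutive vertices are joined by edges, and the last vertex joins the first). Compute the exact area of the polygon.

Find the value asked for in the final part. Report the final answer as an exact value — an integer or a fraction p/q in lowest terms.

432

Part I: remainder = value at the root: 7*(18)^2 - 7*(18)^1 + 5 = (2268) + (-126) + (5) = 2147; answer 2147
Part II: U1 = 2147; d = 9; cross terms: (-12*10 - 9*-5)=-75, (9*34 - -15*10)=456, (-15*-5 - -12*34)=483; twice the area = |864| = 864; area = 432; answer 432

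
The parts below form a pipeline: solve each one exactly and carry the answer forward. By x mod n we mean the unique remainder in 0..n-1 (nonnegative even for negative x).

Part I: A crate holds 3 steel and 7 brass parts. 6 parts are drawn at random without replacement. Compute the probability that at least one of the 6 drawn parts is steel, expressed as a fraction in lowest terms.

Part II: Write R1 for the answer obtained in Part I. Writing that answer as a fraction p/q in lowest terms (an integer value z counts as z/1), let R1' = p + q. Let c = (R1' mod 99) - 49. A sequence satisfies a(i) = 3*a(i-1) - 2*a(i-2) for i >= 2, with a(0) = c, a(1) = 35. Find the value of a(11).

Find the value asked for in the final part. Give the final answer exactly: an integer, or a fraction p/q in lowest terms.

Part I: total draws C(10,6) = 210; complement C(7,6) = 7; favorable 210 - 7 = 203; P = 29/30; answer 29/30
Part II: R1 = 29/30; threaded value p + q = 59; c = 10; a(2) = 3*(35) - 2*(10) = 85; iterating: a(2)=85, a(3)=185, a(4)=385, a(5)=785, a(6)=1585, a(7)=3185, a(8)=6385, a(9)=12785, a(10)=25585, a(11)=51185; answer 51185

51185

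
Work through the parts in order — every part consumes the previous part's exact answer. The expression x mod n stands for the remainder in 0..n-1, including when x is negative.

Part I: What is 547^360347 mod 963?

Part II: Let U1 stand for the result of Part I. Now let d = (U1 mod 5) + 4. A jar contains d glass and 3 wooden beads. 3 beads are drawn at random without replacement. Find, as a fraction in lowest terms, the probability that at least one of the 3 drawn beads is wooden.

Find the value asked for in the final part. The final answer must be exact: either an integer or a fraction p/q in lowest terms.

17/24

Part I: squarings mod 963: 547^1=547, 547^2=679, 547^4=727, 547^8=805, 547^16=889, 547^32=661, 547^64=682, 547^128=958, 547^256=25, 547^512=625, 547^1024=610, 547^2048=382, 547^4096=511, 547^8192=148, 547^16384=718, 547^32768=319, 547^65536=646, 547^131072=337, 547^262144=898; 547^360347 = 547^1 * 547^2 * 547^8 * 547^16 * 547^128 * 547^256 * 547^512 * 547^1024 * 547^2048 * 547^4096 * 547^8192 * 547^16384 * 547^65536 * 547^262144 = 643 (mod 963); answer 643
Part II: U1 = 643; d = 7; total draws C(10,3) = 120; complement C(7,3) = 35; favorable 120 - 35 = 85; P = 17/24; answer 17/24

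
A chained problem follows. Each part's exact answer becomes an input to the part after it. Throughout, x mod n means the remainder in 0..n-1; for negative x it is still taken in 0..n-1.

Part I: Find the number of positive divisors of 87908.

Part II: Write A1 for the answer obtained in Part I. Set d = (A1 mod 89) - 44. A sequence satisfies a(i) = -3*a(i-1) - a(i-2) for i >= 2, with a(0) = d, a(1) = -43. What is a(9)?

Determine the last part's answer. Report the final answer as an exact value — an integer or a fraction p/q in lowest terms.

-148618

Part I: 87908 = 2^2 * 21977; number of divisors = (2+1) * (1+1) = 6; answer 6
Part II: A1 = 6; d = -38; a(2) = -3*(-43) - 1*(-38) = 167; iterating: a(2)=167, a(3)=-458, a(4)=1207, a(5)=-3163, a(6)=8282, a(7)=-21683, a(8)=56767, a(9)=-148618; answer -148618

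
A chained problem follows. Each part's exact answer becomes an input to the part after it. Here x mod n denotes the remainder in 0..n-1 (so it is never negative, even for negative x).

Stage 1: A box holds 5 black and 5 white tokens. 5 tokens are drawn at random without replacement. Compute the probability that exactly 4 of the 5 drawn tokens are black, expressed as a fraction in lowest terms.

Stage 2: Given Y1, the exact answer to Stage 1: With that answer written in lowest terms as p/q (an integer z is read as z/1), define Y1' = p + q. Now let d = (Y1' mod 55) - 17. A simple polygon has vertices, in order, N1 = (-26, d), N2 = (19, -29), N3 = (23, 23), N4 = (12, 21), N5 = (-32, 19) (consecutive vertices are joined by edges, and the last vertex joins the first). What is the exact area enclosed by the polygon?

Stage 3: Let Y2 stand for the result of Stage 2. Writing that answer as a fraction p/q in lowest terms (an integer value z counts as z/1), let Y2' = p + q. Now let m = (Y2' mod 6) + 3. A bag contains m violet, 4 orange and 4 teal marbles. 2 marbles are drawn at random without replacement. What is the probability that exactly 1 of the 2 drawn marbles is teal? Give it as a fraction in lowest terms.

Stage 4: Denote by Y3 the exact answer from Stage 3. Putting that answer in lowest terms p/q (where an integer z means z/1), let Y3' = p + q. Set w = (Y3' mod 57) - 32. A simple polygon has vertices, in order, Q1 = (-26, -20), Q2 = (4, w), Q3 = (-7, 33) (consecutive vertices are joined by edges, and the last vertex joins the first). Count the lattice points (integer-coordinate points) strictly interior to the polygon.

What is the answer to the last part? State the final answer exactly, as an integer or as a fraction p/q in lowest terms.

Stage 1: total draws C(10,5) = 252; favorable C(5,4)*C(5,1) = 25; P = 25/252; answer 25/252
Stage 2: Y1 = 25/252; threaded value p + q = 277; d = -15; cross terms: (-26*-29 - 19*-15)=1039, (19*23 - 23*-29)=1104, (23*21 - 12*23)=207, (12*19 - -32*21)=900, (-32*-15 - -26*19)=974; twice the area = |4224| = 4224; area = 2112; answer 2112
Stage 3: Y2 = 2112; threaded value p + q = 2113; m = 4; total draws C(12,2) = 66; favorable C(4,1)*C(8,1) = 32; P = 16/33; answer 16/33
Stage 4: Y3 = 16/33; threaded value p + q = 49; w = 17; cross terms: (-26*17 - 4*-20)=-362, (4*33 - -7*17)=251, (-7*-20 - -26*33)=998; twice the area = |887| = 887; area = 887/2; boundary points = 1 + 1 + 1 = 3; strictly interior points = area - boundary/2 + 1 = 443; answer 443

443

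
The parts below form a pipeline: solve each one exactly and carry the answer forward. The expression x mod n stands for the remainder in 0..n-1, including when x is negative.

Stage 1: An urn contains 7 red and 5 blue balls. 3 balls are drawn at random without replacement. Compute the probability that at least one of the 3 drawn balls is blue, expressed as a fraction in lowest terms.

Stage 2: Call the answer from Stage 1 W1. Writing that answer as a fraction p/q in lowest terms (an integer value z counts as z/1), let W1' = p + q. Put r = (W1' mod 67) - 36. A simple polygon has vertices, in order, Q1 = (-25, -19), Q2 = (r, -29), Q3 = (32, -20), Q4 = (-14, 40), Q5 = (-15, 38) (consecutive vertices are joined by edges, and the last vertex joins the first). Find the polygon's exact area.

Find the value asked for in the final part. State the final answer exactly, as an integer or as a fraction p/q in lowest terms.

1989

Stage 1: total draws C(12,3) = 220; complement C(7,3) = 35; favorable 220 - 35 = 185; P = 37/44; answer 37/44
Stage 2: W1 = 37/44; threaded value p + q = 81; r = -22; cross terms: (-25*-29 - -22*-19)=307, (-22*-20 - 32*-29)=1368, (32*40 - -14*-20)=1000, (-14*38 - -15*40)=68, (-15*-19 - -25*38)=1235; twice the area = |3978| = 3978; area = 1989; answer 1989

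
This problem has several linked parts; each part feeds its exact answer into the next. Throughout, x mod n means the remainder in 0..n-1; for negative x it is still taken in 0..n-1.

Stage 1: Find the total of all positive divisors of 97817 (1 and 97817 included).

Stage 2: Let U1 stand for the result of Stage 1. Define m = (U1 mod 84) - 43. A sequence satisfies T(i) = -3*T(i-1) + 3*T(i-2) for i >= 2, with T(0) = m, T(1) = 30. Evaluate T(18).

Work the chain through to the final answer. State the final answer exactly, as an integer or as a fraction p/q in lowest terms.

-365935175739

Stage 1: 97817 = 29 * 3373; sigma = (1 + 29) * (1 + 3373) = 30 * 3374 = 101220; answer 101220
Stage 2: U1 = 101220; m = -43; T(2) = -3*(30) + 3*(-43) = -219; iterating: T(2)=-219, T(3)=747, T(4)=-2898, T(5)=10935, T(6)=-41499, T(7)=157302, T(8)=-596403, T(9)=2261115, T(10)=-8572554, T(11)=32501007, T(12)=-123220683, T(13)=467165070, T(14)=-1771157259, T(15)=6714966987, T(16)=-25458372738, T(17)=96520019175, T(18)=-365935175739; answer -365935175739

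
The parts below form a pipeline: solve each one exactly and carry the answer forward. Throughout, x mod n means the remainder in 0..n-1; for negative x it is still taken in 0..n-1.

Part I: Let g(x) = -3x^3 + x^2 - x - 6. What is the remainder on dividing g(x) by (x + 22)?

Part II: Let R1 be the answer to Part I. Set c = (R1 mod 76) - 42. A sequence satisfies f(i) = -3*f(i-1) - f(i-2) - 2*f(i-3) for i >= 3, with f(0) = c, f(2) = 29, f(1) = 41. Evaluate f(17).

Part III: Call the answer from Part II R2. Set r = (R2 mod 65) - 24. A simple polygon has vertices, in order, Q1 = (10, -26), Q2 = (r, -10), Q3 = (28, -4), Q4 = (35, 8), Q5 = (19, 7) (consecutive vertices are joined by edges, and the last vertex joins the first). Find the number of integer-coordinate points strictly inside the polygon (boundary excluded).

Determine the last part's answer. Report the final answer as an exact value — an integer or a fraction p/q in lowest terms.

Part I: remainder = value at the root: -3*(-22)^3 + 1*(-22)^2 - 1*(-22)^1 - 6 = (31944) + (484) + (22) + (-6) = 32444; answer 32444
Part II: R1 = 32444; c = 26; f(3) = -3*(29) - 1*(41) - 2*(26) = -180; iterating: f(3)=-180, f(4)=429, f(5)=-1165, f(6)=3426, f(7)=-9971, f(8)=28817, f(9)=-83332, f(10)=241121, f(11)=-697665, f(12)=2018538, f(13)=-5840191, f(14)=16897365, f(15)=-48888980, f(16)=141449957, f(17)=-409255621; answer -409255621
Part III: R2 = -409255621; r = 20; cross terms: (10*-10 - 20*-26)=420, (20*-4 - 28*-10)=200, (28*8 - 35*-4)=364, (35*7 - 19*8)=93, (19*-26 - 10*7)=-564; twice the area = |513| = 513; area = 513/2; boundary points = 2 + 2 + 1 + 1 + 3 = 9; strictly interior points = area - boundary/2 + 1 = 253; answer 253

253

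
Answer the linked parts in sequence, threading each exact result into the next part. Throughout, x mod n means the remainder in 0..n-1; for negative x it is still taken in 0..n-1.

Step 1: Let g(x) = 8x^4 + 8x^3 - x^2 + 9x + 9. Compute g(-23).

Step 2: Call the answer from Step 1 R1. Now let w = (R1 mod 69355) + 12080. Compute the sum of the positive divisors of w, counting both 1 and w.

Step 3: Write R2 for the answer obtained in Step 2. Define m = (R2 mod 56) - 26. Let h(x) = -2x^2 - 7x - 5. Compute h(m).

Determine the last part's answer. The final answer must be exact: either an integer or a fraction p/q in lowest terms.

Step 1: 8*(-23)^4 + 8*(-23)^3 - 1*(-23)^2 + 9*(-23)^1 + 9 = (2238728) + (-97336) + (-529) + (-207) + (9) = 2140665; answer 2140665
Step 2: R1 = 2140665; w = 72095; 72095 = 5 * 14419; sigma = (1 + 5) * (1 + 14419) = 6 * 14420 = 86520; answer 86520
Step 3: R2 = 86520; m = -26; -2*(-26)^2 - 7*(-26)^1 - 5 = (-1352) + (182) + (-5) = -1175; answer -1175

-1175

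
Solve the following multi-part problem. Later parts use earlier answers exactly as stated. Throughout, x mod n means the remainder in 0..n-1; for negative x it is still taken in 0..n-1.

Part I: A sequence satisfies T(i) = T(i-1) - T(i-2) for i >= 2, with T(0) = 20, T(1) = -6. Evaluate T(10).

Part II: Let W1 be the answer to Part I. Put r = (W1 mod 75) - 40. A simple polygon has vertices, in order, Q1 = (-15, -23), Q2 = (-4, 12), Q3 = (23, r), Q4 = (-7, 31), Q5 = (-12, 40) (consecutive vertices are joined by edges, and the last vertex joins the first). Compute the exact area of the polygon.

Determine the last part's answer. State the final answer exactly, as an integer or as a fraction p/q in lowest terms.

1031/2

Part I: T(2) = 1*(-6) - 1*(20) = -26; iterating: T(2)=-26, T(3)=-20, T(4)=6, T(5)=26, T(6)=20, T(7)=-6, T(8)=-26, T(9)=-20, T(10)=6; answer 6
Part II: W1 = 6; r = -34; cross terms: (-15*12 - -4*-23)=-272, (-4*-34 - 23*12)=-140, (23*31 - -7*-34)=475, (-7*40 - -12*31)=92, (-12*-23 - -15*40)=876; twice the area = |1031| = 1031; area = 1031/2; answer 1031/2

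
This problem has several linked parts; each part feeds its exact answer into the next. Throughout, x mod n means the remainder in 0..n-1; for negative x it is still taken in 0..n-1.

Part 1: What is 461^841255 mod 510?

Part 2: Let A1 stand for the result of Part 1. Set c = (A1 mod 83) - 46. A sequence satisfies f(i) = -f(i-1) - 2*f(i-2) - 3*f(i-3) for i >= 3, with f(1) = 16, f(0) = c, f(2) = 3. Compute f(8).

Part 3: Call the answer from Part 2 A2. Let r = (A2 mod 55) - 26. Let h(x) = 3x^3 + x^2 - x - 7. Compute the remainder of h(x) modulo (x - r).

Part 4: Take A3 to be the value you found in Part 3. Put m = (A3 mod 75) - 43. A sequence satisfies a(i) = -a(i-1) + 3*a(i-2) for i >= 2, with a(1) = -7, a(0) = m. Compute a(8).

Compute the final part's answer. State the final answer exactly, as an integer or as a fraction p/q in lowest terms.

Part 1: squarings mod 510: 461^1=461, 461^2=361, 461^4=271, 461^8=1, 461^16=1, 461^32=1, 461^64=1, 461^128=1, 461^256=1, 461^512=1, 461^1024=1, 461^2048=1, 461^4096=1, 461^8192=1, 461^16384=1, 461^32768=1, 461^65536=1, 461^131072=1, 461^262144=1, 461^524288=1; 461^841255 = 461^1 * 461^2 * 461^4 * 461^32 * 461^512 * 461^1024 * 461^4096 * 461^16384 * 461^32768 * 461^262144 * 461^524288 = 281 (mod 510); answer 281
Part 2: A1 = 281; c = -14; f(3) = -1*(3) - 2*(16) - 3*(-14) = 7; iterating: f(3)=7, f(4)=-61, f(5)=38, f(6)=63, f(7)=44, f(8)=-284; answer -284
Part 3: A2 = -284; r = 20; remainder = value at the root: 3*(20)^3 + 1*(20)^2 - 1*(20)^1 - 7 = (24000) + (400) + (-20) + (-7) = 24373; answer 24373
Part 4: A3 = 24373; m = 30; a(2) = -1*(-7) + 3*(30) = 97; iterating: a(2)=97, a(3)=-118, a(4)=409, a(5)=-763, a(6)=1990, a(7)=-4279, a(8)=10249; answer 10249

10249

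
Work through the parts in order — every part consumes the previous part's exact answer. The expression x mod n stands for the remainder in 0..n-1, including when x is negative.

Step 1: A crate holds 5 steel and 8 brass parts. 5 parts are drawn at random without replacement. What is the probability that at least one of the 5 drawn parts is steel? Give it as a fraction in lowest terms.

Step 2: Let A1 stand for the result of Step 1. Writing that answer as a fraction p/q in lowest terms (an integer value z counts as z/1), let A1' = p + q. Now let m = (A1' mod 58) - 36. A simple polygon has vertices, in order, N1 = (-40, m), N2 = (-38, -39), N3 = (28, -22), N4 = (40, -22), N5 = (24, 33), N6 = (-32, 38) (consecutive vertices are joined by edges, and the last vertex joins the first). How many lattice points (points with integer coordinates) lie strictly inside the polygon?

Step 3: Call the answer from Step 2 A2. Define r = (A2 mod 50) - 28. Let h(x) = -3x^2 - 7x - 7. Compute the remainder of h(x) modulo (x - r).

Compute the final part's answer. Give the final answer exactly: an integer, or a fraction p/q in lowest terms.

Step 1: total draws C(13,5) = 1287; complement C(8,5) = 56; favorable 1287 - 56 = 1231; P = 1231/1287; answer 1231/1287
Step 2: A1 = 1231/1287; threaded value p + q = 2518; m = -12; cross terms: (-40*-39 - -38*-12)=1104, (-38*-22 - 28*-39)=1928, (28*-22 - 40*-22)=264, (40*33 - 24*-22)=1848, (24*38 - -32*33)=1968, (-32*-12 - -40*38)=1904; twice the area = |9016| = 9016; area = 4508; boundary points = 1 + 1 + 12 + 1 + 1 + 2 = 18; strictly interior points = area - boundary/2 + 1 = 4500; answer 4500
Step 3: A2 = 4500; r = -28; remainder = value at the root: -3*(-28)^2 - 7*(-28)^1 - 7 = (-2352) + (196) + (-7) = -2163; answer -2163

-2163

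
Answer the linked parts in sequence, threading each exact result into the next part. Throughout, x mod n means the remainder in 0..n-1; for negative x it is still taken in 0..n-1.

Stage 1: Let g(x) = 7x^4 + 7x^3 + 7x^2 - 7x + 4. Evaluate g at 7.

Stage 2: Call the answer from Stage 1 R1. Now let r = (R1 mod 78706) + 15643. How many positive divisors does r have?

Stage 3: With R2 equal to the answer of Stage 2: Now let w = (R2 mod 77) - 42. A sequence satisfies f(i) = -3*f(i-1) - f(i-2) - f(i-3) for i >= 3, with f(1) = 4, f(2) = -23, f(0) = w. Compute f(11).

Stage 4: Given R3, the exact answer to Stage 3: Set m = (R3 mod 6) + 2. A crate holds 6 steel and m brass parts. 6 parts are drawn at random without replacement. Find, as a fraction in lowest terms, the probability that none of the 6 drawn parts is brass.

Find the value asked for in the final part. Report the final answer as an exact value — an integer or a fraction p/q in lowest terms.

Stage 1: 7*(7)^4 + 7*(7)^3 + 7*(7)^2 - 7*(7)^1 + 4 = (16807) + (2401) + (343) + (-49) + (4) = 19506; answer 19506
Stage 2: R1 = 19506; r = 35149; 35149 is prime, so its only divisors are 1 and 35149; count = 2; answer 2
Stage 3: R2 = 2; w = -40; f(3) = -3*(-23) - 1*(4) - 1*(-40) = 105; iterating: f(3)=105, f(4)=-296, f(5)=806, f(6)=-2227, f(7)=6171, f(8)=-17092, f(9)=47332, f(10)=-131075, f(11)=362985; answer 362985
Stage 4: R3 = 362985; m = 5; total draws C(11,6) = 462; favorable C(6,6) = 1; P = 1/462; answer 1/462

1/462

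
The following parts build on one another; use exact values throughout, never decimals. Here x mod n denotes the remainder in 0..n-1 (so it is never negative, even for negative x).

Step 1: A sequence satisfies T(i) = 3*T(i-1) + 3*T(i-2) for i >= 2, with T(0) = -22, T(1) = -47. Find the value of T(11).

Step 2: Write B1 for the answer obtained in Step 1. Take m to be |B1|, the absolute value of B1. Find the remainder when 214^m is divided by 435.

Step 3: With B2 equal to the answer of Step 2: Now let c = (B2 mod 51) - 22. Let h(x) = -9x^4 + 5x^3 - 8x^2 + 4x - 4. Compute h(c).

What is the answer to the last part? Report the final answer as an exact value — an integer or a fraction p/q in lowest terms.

-658

Step 1: T(2) = 3*(-47) + 3*(-22) = -207; iterating: T(2)=-207, T(3)=-762, T(4)=-2907, T(5)=-11007, T(6)=-41742, T(7)=-158247, T(8)=-599967, T(9)=-2274642, T(10)=-8623827, T(11)=-32695407; answer -32695407
Step 2: B1 = -32695407; m = 32695407; squarings mod 435: 214^1=214, 214^2=121, 214^4=286, 214^8=16, 214^16=256, 214^32=286, 214^64=16, 214^128=256, 214^256=286, 214^512=16, 214^1024=256, 214^2048=286, 214^4096=16, 214^8192=256, 214^16384=286, 214^32768=16, 214^65536=256, 214^131072=286, 214^262144=16, 214^524288=256, 214^1048576=286, 214^2097152=16, 214^4194304=256, 214^8388608=286, 214^16777216=16; 214^32695407 = 214^1 * 214^2 * 214^4 * 214^8 * 214^32 * 214^64 * 214^1024 * 214^8192 * 214^16384 * 214^32768 * 214^131072 * 214^1048576 * 214^2097152 * 214^4194304 * 214^8388608 * 214^16777216 = 229 (mod 435); answer 229
Step 3: B2 = 229; c = 3; -9*(3)^4 + 5*(3)^3 - 8*(3)^2 + 4*(3)^1 - 4 = (-729) + (135) + (-72) + (12) + (-4) = -658; answer -658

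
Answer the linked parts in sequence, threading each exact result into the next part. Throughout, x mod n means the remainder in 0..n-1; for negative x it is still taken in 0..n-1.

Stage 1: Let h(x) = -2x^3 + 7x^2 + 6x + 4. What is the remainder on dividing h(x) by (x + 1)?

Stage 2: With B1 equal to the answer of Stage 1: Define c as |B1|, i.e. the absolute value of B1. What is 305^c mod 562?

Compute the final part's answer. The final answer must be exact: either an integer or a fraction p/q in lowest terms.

Stage 1: remainder = value at the root: -2*(-1)^3 + 7*(-1)^2 + 6*(-1)^1 + 4 = (2) + (7) + (-6) + (4) = 7; answer 7
Stage 2: B1 = 7; c = 7; squarings mod 562: 305^1=305, 305^2=295, 305^4=477; 305^7 = 305^1 * 305^2 * 305^4 = 383 (mod 562); answer 383

383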